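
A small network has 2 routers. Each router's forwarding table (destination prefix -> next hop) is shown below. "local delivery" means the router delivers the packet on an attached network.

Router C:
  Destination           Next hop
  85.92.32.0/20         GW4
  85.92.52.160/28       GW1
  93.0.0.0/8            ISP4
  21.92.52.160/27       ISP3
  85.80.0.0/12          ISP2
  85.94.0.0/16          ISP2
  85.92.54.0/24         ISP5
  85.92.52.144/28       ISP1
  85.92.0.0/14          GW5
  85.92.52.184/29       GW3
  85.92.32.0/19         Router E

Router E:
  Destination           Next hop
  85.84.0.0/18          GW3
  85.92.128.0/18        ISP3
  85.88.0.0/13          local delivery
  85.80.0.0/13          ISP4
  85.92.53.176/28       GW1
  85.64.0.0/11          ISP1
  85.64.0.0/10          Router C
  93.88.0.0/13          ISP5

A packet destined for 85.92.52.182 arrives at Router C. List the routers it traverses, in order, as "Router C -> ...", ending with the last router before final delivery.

Router C -> Router E

At Router C: longest match for 85.92.52.182 is 85.92.32.0/19 -> Router E
At Router E: longest match for 85.92.52.182 is 85.88.0.0/13 -> local delivery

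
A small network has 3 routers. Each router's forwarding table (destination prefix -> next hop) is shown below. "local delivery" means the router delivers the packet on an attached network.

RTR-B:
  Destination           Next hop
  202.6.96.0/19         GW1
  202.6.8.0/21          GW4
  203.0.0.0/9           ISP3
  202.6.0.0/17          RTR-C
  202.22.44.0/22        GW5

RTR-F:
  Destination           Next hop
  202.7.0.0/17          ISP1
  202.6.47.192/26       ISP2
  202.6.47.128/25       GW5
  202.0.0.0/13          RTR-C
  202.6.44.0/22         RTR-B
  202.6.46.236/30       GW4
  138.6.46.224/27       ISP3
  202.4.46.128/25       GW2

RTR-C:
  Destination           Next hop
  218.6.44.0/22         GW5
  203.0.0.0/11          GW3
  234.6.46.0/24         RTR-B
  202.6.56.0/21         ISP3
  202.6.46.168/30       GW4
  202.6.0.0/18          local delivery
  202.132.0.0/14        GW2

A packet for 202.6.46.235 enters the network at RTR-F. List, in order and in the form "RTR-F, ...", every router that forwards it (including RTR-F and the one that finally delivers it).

RTR-F, RTR-B, RTR-C

At RTR-F: longest match for 202.6.46.235 is 202.6.44.0/22 -> RTR-B
At RTR-B: longest match for 202.6.46.235 is 202.6.0.0/17 -> RTR-C
At RTR-C: longest match for 202.6.46.235 is 202.6.0.0/18 -> local delivery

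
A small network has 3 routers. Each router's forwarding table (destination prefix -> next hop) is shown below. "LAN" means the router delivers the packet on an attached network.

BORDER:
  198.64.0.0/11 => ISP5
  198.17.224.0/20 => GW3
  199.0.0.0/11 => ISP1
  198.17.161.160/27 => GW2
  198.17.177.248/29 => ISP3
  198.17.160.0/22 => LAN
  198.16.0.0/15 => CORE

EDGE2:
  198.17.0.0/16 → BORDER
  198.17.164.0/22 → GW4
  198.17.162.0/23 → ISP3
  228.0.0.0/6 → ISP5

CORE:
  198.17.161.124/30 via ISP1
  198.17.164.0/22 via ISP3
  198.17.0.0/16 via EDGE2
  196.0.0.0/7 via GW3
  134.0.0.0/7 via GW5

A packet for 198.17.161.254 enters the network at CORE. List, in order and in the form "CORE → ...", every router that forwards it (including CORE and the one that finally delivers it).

CORE → EDGE2 → BORDER

At CORE: longest match for 198.17.161.254 is 198.17.0.0/16 -> EDGE2
At EDGE2: longest match for 198.17.161.254 is 198.17.0.0/16 -> BORDER
At BORDER: longest match for 198.17.161.254 is 198.17.160.0/22 -> LAN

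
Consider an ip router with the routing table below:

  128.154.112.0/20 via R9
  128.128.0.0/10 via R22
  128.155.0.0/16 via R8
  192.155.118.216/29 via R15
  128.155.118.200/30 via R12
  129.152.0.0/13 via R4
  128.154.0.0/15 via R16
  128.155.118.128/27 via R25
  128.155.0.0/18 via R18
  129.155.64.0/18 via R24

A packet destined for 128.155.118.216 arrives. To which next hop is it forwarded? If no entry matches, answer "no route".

R8

Routes whose prefix contains 128.155.118.216:
  128.128.0.0/10 (128.128.0.0 - 128.191.255.255) -> R22
  128.154.0.0/15 (128.154.0.0 - 128.155.255.255) -> R16
  128.155.0.0/16 (128.155.0.0 - 128.155.255.255) -> R8
More-specific entries that do NOT match:
  128.155.118.200/30 (128.155.118.200 - 128.155.118.203) does not contain 128.155.118.216
  192.155.118.216/29 (192.155.118.216 - 192.155.118.223) does not contain 128.155.118.216
  128.155.118.128/27 (128.155.118.128 - 128.155.118.159) does not contain 128.155.118.216
  128.154.112.0/20 (128.154.112.0 - 128.154.127.255) does not contain 128.155.118.216
  128.155.0.0/18 (128.155.0.0 - 128.155.63.255) does not contain 128.155.118.216
  129.155.64.0/18 (129.155.64.0 - 129.155.127.255) does not contain 128.155.118.216
Longest matching prefix is /16 -> next hop R8.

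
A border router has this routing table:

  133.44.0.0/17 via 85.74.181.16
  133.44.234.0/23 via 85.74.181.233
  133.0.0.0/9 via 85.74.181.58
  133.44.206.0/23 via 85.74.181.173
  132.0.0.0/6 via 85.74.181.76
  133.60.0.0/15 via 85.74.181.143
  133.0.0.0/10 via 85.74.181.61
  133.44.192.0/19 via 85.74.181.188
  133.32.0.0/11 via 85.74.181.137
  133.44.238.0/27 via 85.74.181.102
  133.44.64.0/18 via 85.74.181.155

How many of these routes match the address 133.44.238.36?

Prefixes containing 133.44.238.36:
  132.0.0.0/6 (132.0.0.0 - 135.255.255.255)
  133.0.0.0/9 (133.0.0.0 - 133.127.255.255)
  133.0.0.0/10 (133.0.0.0 - 133.63.255.255)
  133.32.0.0/11 (133.32.0.0 - 133.63.255.255)
Total matching entries: 4.

4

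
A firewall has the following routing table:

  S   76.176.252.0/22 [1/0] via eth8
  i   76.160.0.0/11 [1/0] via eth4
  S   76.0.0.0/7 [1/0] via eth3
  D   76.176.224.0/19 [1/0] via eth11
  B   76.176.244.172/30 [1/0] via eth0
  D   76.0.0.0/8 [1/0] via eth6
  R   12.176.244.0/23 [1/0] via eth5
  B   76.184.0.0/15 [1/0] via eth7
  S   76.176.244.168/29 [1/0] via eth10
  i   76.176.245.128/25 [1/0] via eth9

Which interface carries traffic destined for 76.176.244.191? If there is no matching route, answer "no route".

eth11

Routes whose prefix contains 76.176.244.191:
  76.0.0.0/7 (76.0.0.0 - 77.255.255.255) -> eth3
  76.0.0.0/8 (76.0.0.0 - 76.255.255.255) -> eth6
  76.160.0.0/11 (76.160.0.0 - 76.191.255.255) -> eth4
  76.176.224.0/19 (76.176.224.0 - 76.176.255.255) -> eth11
More-specific entries that do NOT match:
  76.176.244.172/30 (76.176.244.172 - 76.176.244.175) does not contain 76.176.244.191
  76.176.244.168/29 (76.176.244.168 - 76.176.244.175) does not contain 76.176.244.191
  76.176.245.128/25 (76.176.245.128 - 76.176.245.255) does not contain 76.176.244.191
  12.176.244.0/23 (12.176.244.0 - 12.176.245.255) does not contain 76.176.244.191
  76.176.252.0/22 (76.176.252.0 - 76.176.255.255) does not contain 76.176.244.191
Longest matching prefix is /19 -> interface eth11.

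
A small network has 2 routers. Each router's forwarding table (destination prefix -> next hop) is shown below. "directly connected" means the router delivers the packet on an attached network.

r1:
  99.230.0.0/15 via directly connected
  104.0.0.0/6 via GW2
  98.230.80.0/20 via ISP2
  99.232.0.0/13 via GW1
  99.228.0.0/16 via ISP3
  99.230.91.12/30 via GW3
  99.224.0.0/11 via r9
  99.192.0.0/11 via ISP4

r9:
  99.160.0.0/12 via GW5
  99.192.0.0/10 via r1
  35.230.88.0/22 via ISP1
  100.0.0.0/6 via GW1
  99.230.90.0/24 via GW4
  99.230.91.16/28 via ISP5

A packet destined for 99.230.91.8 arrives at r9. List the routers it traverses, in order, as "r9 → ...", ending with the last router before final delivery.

At r9: longest match for 99.230.91.8 is 99.192.0.0/10 -> r1
At r1: longest match for 99.230.91.8 is 99.230.0.0/15 -> directly connected

r9 → r1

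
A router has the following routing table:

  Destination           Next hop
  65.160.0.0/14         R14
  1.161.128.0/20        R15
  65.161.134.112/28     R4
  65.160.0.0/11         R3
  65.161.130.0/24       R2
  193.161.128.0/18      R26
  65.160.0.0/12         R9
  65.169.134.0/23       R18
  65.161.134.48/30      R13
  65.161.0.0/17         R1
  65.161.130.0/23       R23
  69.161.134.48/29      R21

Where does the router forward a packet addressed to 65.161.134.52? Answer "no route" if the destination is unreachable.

R14

Routes whose prefix contains 65.161.134.52:
  65.160.0.0/11 (65.160.0.0 - 65.191.255.255) -> R3
  65.160.0.0/12 (65.160.0.0 - 65.175.255.255) -> R9
  65.160.0.0/14 (65.160.0.0 - 65.163.255.255) -> R14
More-specific entries that do NOT match:
  65.161.134.48/30 (65.161.134.48 - 65.161.134.51) does not contain 65.161.134.52
  69.161.134.48/29 (69.161.134.48 - 69.161.134.55) does not contain 65.161.134.52
  65.161.134.112/28 (65.161.134.112 - 65.161.134.127) does not contain 65.161.134.52
  65.161.130.0/24 (65.161.130.0 - 65.161.130.255) does not contain 65.161.134.52
  65.169.134.0/23 (65.169.134.0 - 65.169.135.255) does not contain 65.161.134.52
  65.161.130.0/23 (65.161.130.0 - 65.161.131.255) does not contain 65.161.134.52
  1.161.128.0/20 (1.161.128.0 - 1.161.143.255) does not contain 65.161.134.52
  193.161.128.0/18 (193.161.128.0 - 193.161.191.255) does not contain 65.161.134.52
  65.161.0.0/17 (65.161.0.0 - 65.161.127.255) does not contain 65.161.134.52
Longest matching prefix is /14 -> next hop R14.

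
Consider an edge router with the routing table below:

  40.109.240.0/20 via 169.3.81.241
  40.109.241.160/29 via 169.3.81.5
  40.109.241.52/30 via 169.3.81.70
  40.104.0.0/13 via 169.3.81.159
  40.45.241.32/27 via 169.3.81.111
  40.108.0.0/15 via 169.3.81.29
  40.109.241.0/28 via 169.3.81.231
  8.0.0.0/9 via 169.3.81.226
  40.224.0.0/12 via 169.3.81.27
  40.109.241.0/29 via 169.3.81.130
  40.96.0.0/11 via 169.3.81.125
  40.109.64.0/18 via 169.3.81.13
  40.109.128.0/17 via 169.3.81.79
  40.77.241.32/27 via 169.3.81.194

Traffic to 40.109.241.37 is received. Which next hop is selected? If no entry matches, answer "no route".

Routes whose prefix contains 40.109.241.37:
  40.96.0.0/11 (40.96.0.0 - 40.127.255.255) -> 169.3.81.125
  40.104.0.0/13 (40.104.0.0 - 40.111.255.255) -> 169.3.81.159
  40.108.0.0/15 (40.108.0.0 - 40.109.255.255) -> 169.3.81.29
  40.109.128.0/17 (40.109.128.0 - 40.109.255.255) -> 169.3.81.79
  40.109.240.0/20 (40.109.240.0 - 40.109.255.255) -> 169.3.81.241
More-specific entries that do NOT match:
  40.109.241.52/30 (40.109.241.52 - 40.109.241.55) does not contain 40.109.241.37
  40.109.241.160/29 (40.109.241.160 - 40.109.241.167) does not contain 40.109.241.37
  40.109.241.0/29 (40.109.241.0 - 40.109.241.7) does not contain 40.109.241.37
  40.109.241.0/28 (40.109.241.0 - 40.109.241.15) does not contain 40.109.241.37
  40.45.241.32/27 (40.45.241.32 - 40.45.241.63) does not contain 40.109.241.37
  40.77.241.32/27 (40.77.241.32 - 40.77.241.63) does not contain 40.109.241.37
Longest matching prefix is /20 -> next hop 169.3.81.241.

169.3.81.241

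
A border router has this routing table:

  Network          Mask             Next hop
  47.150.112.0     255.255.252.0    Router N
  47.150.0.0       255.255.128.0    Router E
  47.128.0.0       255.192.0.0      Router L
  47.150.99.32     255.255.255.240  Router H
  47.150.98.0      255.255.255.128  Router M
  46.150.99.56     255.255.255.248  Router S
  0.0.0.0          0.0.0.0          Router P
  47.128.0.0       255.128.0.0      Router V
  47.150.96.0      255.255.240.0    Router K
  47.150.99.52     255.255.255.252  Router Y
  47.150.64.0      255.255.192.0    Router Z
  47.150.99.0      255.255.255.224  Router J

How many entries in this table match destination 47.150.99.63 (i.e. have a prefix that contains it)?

Prefixes containing 47.150.99.63:
  0.0.0.0/0 (default, matches everything)
  47.128.0.0/9 (47.128.0.0 - 47.255.255.255)
  47.128.0.0/10 (47.128.0.0 - 47.191.255.255)
  47.150.0.0/17 (47.150.0.0 - 47.150.127.255)
  47.150.64.0/18 (47.150.64.0 - 47.150.127.255)
  47.150.96.0/20 (47.150.96.0 - 47.150.111.255)
Total matching entries: 6.

6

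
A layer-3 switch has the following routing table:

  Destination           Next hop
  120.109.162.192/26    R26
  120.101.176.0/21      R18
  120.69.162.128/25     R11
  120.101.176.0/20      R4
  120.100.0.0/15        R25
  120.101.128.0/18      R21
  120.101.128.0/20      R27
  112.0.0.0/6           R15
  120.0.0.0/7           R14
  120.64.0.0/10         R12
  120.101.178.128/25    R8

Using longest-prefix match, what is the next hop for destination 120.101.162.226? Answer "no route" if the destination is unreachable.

Routes whose prefix contains 120.101.162.226:
  120.0.0.0/7 (120.0.0.0 - 121.255.255.255) -> R14
  120.64.0.0/10 (120.64.0.0 - 120.127.255.255) -> R12
  120.100.0.0/15 (120.100.0.0 - 120.101.255.255) -> R25
  120.101.128.0/18 (120.101.128.0 - 120.101.191.255) -> R21
More-specific entries that do NOT match:
  120.109.162.192/26 (120.109.162.192 - 120.109.162.255) does not contain 120.101.162.226
  120.69.162.128/25 (120.69.162.128 - 120.69.162.255) does not contain 120.101.162.226
  120.101.178.128/25 (120.101.178.128 - 120.101.178.255) does not contain 120.101.162.226
  120.101.176.0/21 (120.101.176.0 - 120.101.183.255) does not contain 120.101.162.226
  120.101.176.0/20 (120.101.176.0 - 120.101.191.255) does not contain 120.101.162.226
  120.101.128.0/20 (120.101.128.0 - 120.101.143.255) does not contain 120.101.162.226
Longest matching prefix is /18 -> next hop R21.

R21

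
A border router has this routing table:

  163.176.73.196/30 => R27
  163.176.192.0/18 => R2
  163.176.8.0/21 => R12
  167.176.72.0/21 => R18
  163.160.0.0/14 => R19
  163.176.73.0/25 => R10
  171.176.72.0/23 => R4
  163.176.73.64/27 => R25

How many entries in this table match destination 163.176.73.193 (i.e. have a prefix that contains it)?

0

No listed prefix contains 163.176.73.193.
Total matching entries: 0.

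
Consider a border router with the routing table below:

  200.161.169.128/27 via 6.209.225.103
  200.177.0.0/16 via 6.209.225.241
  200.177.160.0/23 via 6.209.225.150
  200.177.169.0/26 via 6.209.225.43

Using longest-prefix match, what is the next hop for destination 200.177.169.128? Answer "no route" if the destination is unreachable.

6.209.225.241

Routes whose prefix contains 200.177.169.128:
  200.177.0.0/16 (200.177.0.0 - 200.177.255.255) -> 6.209.225.241
More-specific entries that do NOT match:
  200.161.169.128/27 (200.161.169.128 - 200.161.169.159) does not contain 200.177.169.128
  200.177.169.0/26 (200.177.169.0 - 200.177.169.63) does not contain 200.177.169.128
  200.177.160.0/23 (200.177.160.0 - 200.177.161.255) does not contain 200.177.169.128
Longest matching prefix is /16 -> next hop 6.209.225.241.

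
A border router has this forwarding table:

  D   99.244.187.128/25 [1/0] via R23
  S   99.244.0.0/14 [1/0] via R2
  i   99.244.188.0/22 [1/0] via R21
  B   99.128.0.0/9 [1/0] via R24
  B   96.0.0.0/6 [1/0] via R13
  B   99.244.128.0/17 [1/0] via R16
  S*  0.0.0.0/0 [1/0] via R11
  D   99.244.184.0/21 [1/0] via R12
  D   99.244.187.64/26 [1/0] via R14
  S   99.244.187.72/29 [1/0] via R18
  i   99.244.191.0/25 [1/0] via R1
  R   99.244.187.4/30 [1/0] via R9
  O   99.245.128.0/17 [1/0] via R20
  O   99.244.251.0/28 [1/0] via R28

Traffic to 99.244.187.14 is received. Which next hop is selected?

Routes whose prefix contains 99.244.187.14:
  0.0.0.0/0 (default, matches everything) -> R11
  96.0.0.0/6 (96.0.0.0 - 99.255.255.255) -> R13
  99.128.0.0/9 (99.128.0.0 - 99.255.255.255) -> R24
  99.244.0.0/14 (99.244.0.0 - 99.247.255.255) -> R2
  99.244.128.0/17 (99.244.128.0 - 99.244.255.255) -> R16
  99.244.184.0/21 (99.244.184.0 - 99.244.191.255) -> R12
More-specific entries that do NOT match:
  99.244.187.4/30 (99.244.187.4 - 99.244.187.7) does not contain 99.244.187.14
  99.244.187.72/29 (99.244.187.72 - 99.244.187.79) does not contain 99.244.187.14
  99.244.251.0/28 (99.244.251.0 - 99.244.251.15) does not contain 99.244.187.14
  99.244.187.64/26 (99.244.187.64 - 99.244.187.127) does not contain 99.244.187.14
  99.244.187.128/25 (99.244.187.128 - 99.244.187.255) does not contain 99.244.187.14
  99.244.191.0/25 (99.244.191.0 - 99.244.191.127) does not contain 99.244.187.14
  99.244.188.0/22 (99.244.188.0 - 99.244.191.255) does not contain 99.244.187.14
Longest matching prefix is /21 -> next hop R12.

R12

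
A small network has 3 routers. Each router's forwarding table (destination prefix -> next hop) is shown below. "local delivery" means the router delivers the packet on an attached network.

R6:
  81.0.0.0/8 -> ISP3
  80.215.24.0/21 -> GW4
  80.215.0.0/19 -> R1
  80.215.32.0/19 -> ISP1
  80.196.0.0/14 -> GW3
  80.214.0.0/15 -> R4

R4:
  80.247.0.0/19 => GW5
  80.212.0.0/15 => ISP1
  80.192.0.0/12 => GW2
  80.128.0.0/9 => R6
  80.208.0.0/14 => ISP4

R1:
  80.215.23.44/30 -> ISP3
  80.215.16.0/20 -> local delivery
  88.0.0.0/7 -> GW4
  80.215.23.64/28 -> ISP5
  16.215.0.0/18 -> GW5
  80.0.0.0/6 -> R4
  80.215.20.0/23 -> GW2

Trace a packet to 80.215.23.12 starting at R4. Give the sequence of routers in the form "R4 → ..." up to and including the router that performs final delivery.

At R4: longest match for 80.215.23.12 is 80.128.0.0/9 -> R6
At R6: longest match for 80.215.23.12 is 80.215.0.0/19 -> R1
At R1: longest match for 80.215.23.12 is 80.215.16.0/20 -> local delivery

R4 → R6 → R1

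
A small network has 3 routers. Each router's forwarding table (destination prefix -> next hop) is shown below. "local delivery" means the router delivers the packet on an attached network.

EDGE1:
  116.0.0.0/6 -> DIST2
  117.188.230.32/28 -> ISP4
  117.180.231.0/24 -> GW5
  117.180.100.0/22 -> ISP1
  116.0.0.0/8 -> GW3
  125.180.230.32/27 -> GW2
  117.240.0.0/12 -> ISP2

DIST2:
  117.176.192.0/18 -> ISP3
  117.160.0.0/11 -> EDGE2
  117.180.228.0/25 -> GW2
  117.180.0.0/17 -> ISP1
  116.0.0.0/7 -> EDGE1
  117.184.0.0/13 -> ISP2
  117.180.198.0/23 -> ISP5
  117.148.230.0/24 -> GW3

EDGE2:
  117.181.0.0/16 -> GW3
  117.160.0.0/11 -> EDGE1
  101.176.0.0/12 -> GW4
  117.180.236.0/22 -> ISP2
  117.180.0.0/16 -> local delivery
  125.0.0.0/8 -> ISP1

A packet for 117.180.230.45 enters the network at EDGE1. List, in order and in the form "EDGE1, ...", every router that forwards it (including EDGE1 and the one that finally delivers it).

At EDGE1: longest match for 117.180.230.45 is 116.0.0.0/6 -> DIST2
At DIST2: longest match for 117.180.230.45 is 117.160.0.0/11 -> EDGE2
At EDGE2: longest match for 117.180.230.45 is 117.180.0.0/16 -> local delivery

EDGE1, DIST2, EDGE2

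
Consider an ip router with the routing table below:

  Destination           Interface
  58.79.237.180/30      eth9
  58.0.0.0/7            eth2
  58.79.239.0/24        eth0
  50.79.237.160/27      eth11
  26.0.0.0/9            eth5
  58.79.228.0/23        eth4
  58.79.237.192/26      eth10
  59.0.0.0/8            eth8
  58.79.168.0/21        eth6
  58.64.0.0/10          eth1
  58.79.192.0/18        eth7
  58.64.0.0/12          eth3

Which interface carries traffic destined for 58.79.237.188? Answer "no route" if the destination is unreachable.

eth7

Routes whose prefix contains 58.79.237.188:
  58.0.0.0/7 (58.0.0.0 - 59.255.255.255) -> eth2
  58.64.0.0/10 (58.64.0.0 - 58.127.255.255) -> eth1
  58.64.0.0/12 (58.64.0.0 - 58.79.255.255) -> eth3
  58.79.192.0/18 (58.79.192.0 - 58.79.255.255) -> eth7
More-specific entries that do NOT match:
  58.79.237.180/30 (58.79.237.180 - 58.79.237.183) does not contain 58.79.237.188
  50.79.237.160/27 (50.79.237.160 - 50.79.237.191) does not contain 58.79.237.188
  58.79.237.192/26 (58.79.237.192 - 58.79.237.255) does not contain 58.79.237.188
  58.79.239.0/24 (58.79.239.0 - 58.79.239.255) does not contain 58.79.237.188
  58.79.228.0/23 (58.79.228.0 - 58.79.229.255) does not contain 58.79.237.188
  58.79.168.0/21 (58.79.168.0 - 58.79.175.255) does not contain 58.79.237.188
Longest matching prefix is /18 -> interface eth7.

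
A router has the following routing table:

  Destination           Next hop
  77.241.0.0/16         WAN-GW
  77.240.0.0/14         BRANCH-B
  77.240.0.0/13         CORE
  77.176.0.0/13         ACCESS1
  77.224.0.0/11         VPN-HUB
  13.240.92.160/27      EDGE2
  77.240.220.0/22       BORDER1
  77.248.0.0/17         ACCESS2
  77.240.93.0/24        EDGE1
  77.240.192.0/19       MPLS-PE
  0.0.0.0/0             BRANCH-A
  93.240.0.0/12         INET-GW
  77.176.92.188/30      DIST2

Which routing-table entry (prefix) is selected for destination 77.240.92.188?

77.240.0.0/14

Entries matching 77.240.92.188:
  0.0.0.0/0 (default, matches everything)
  77.224.0.0/11 (77.224.0.0 - 77.255.255.255)
  77.240.0.0/13 (77.240.0.0 - 77.247.255.255)
  77.240.0.0/14 (77.240.0.0 - 77.243.255.255)
Most specific is 77.240.0.0/14.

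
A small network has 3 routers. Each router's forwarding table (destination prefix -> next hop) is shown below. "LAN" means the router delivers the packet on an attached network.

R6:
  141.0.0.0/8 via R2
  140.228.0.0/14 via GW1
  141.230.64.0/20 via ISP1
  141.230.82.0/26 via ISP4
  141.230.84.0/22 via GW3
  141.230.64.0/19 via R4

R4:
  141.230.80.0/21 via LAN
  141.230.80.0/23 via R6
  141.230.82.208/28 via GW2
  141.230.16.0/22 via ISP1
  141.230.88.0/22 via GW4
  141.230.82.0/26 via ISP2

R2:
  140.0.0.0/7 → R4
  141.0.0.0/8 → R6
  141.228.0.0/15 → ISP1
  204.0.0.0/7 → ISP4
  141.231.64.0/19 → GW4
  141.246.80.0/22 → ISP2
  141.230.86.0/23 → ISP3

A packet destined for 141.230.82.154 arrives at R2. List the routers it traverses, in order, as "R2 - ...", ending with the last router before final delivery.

At R2: longest match for 141.230.82.154 is 141.0.0.0/8 -> R6
At R6: longest match for 141.230.82.154 is 141.230.64.0/19 -> R4
At R4: longest match for 141.230.82.154 is 141.230.80.0/21 -> LAN

R2 - R6 - R4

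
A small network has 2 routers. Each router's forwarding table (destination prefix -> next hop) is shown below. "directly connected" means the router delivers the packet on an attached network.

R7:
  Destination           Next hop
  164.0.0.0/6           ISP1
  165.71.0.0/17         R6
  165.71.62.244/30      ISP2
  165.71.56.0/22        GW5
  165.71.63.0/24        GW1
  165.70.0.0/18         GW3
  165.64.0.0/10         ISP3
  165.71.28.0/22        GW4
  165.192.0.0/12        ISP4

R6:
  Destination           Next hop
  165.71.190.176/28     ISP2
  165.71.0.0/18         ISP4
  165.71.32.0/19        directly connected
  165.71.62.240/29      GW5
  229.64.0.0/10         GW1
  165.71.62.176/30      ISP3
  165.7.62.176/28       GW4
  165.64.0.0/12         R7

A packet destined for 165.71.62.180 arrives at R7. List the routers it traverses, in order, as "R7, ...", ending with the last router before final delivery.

At R7: longest match for 165.71.62.180 is 165.71.0.0/17 -> R6
At R6: longest match for 165.71.62.180 is 165.71.32.0/19 -> directly connected

R7, R6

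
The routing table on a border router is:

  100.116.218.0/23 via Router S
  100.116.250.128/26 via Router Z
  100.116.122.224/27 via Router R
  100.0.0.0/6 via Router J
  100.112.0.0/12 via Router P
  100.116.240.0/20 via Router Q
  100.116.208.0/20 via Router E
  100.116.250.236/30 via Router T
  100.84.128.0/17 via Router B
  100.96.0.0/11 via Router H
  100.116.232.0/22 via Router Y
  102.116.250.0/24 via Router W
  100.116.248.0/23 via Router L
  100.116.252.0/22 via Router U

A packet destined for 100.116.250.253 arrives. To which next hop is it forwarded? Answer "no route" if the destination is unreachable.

Router Q

Routes whose prefix contains 100.116.250.253:
  100.0.0.0/6 (100.0.0.0 - 103.255.255.255) -> Router J
  100.96.0.0/11 (100.96.0.0 - 100.127.255.255) -> Router H
  100.112.0.0/12 (100.112.0.0 - 100.127.255.255) -> Router P
  100.116.240.0/20 (100.116.240.0 - 100.116.255.255) -> Router Q
More-specific entries that do NOT match:
  100.116.250.236/30 (100.116.250.236 - 100.116.250.239) does not contain 100.116.250.253
  100.116.122.224/27 (100.116.122.224 - 100.116.122.255) does not contain 100.116.250.253
  100.116.250.128/26 (100.116.250.128 - 100.116.250.191) does not contain 100.116.250.253
  102.116.250.0/24 (102.116.250.0 - 102.116.250.255) does not contain 100.116.250.253
  100.116.218.0/23 (100.116.218.0 - 100.116.219.255) does not contain 100.116.250.253
  100.116.248.0/23 (100.116.248.0 - 100.116.249.255) does not contain 100.116.250.253
  100.116.232.0/22 (100.116.232.0 - 100.116.235.255) does not contain 100.116.250.253
  100.116.252.0/22 (100.116.252.0 - 100.116.255.255) does not contain 100.116.250.253
Longest matching prefix is /20 -> next hop Router Q.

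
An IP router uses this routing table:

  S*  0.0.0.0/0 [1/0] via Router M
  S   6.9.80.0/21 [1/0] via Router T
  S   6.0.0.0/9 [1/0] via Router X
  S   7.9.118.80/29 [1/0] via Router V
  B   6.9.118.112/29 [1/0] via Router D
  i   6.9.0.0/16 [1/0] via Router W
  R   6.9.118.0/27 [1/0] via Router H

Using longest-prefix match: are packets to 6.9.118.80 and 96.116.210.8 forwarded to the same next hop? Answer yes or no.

6.9.118.80: longest match 6.9.0.0/16 -> Router W
96.116.210.8: longest match 0.0.0.0/0 -> Router M

no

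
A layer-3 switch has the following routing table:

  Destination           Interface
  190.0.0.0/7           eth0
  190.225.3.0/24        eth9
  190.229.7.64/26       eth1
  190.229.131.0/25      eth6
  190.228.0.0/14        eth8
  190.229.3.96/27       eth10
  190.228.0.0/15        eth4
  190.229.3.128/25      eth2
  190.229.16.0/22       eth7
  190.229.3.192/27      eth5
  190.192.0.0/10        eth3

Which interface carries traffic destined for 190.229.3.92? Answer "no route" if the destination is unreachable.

eth4

Routes whose prefix contains 190.229.3.92:
  190.0.0.0/7 (190.0.0.0 - 191.255.255.255) -> eth0
  190.192.0.0/10 (190.192.0.0 - 190.255.255.255) -> eth3
  190.228.0.0/14 (190.228.0.0 - 190.231.255.255) -> eth8
  190.228.0.0/15 (190.228.0.0 - 190.229.255.255) -> eth4
More-specific entries that do NOT match:
  190.229.3.96/27 (190.229.3.96 - 190.229.3.127) does not contain 190.229.3.92
  190.229.3.192/27 (190.229.3.192 - 190.229.3.223) does not contain 190.229.3.92
  190.229.7.64/26 (190.229.7.64 - 190.229.7.127) does not contain 190.229.3.92
  190.229.131.0/25 (190.229.131.0 - 190.229.131.127) does not contain 190.229.3.92
  190.229.3.128/25 (190.229.3.128 - 190.229.3.255) does not contain 190.229.3.92
  190.225.3.0/24 (190.225.3.0 - 190.225.3.255) does not contain 190.229.3.92
  190.229.16.0/22 (190.229.16.0 - 190.229.19.255) does not contain 190.229.3.92
Longest matching prefix is /15 -> interface eth4.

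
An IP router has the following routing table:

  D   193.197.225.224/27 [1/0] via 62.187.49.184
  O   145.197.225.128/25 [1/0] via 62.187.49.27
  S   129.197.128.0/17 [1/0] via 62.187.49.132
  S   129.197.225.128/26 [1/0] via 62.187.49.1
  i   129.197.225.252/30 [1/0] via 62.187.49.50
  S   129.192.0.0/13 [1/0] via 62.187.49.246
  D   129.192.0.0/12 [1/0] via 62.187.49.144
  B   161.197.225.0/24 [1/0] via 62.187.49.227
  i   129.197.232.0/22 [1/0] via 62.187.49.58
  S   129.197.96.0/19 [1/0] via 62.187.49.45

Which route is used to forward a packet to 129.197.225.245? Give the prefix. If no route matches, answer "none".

Entries matching 129.197.225.245:
  129.192.0.0/12 (129.192.0.0 - 129.207.255.255)
  129.192.0.0/13 (129.192.0.0 - 129.199.255.255)
  129.197.128.0/17 (129.197.128.0 - 129.197.255.255)
Most specific is 129.197.128.0/17.

129.197.128.0/17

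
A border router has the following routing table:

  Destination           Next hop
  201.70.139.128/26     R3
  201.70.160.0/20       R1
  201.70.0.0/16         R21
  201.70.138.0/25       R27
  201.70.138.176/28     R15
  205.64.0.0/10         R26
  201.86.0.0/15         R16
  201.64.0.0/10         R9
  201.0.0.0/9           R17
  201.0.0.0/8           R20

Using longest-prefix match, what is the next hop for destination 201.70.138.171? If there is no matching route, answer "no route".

R21

Routes whose prefix contains 201.70.138.171:
  201.0.0.0/8 (201.0.0.0 - 201.255.255.255) -> R20
  201.0.0.0/9 (201.0.0.0 - 201.127.255.255) -> R17
  201.64.0.0/10 (201.64.0.0 - 201.127.255.255) -> R9
  201.70.0.0/16 (201.70.0.0 - 201.70.255.255) -> R21
More-specific entries that do NOT match:
  201.70.138.176/28 (201.70.138.176 - 201.70.138.191) does not contain 201.70.138.171
  201.70.139.128/26 (201.70.139.128 - 201.70.139.191) does not contain 201.70.138.171
  201.70.138.0/25 (201.70.138.0 - 201.70.138.127) does not contain 201.70.138.171
  201.70.160.0/20 (201.70.160.0 - 201.70.175.255) does not contain 201.70.138.171
Longest matching prefix is /16 -> next hop R21.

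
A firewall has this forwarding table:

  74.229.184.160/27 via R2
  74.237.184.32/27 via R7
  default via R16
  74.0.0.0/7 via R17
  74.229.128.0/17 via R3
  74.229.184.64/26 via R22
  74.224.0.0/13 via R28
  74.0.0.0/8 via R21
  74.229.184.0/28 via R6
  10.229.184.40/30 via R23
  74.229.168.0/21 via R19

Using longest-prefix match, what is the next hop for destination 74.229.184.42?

R3

Routes whose prefix contains 74.229.184.42:
  0.0.0.0/0 (default, matches everything) -> R16
  74.0.0.0/7 (74.0.0.0 - 75.255.255.255) -> R17
  74.0.0.0/8 (74.0.0.0 - 74.255.255.255) -> R21
  74.224.0.0/13 (74.224.0.0 - 74.231.255.255) -> R28
  74.229.128.0/17 (74.229.128.0 - 74.229.255.255) -> R3
More-specific entries that do NOT match:
  10.229.184.40/30 (10.229.184.40 - 10.229.184.43) does not contain 74.229.184.42
  74.229.184.0/28 (74.229.184.0 - 74.229.184.15) does not contain 74.229.184.42
  74.229.184.160/27 (74.229.184.160 - 74.229.184.191) does not contain 74.229.184.42
  74.237.184.32/27 (74.237.184.32 - 74.237.184.63) does not contain 74.229.184.42
  74.229.184.64/26 (74.229.184.64 - 74.229.184.127) does not contain 74.229.184.42
  74.229.168.0/21 (74.229.168.0 - 74.229.175.255) does not contain 74.229.184.42
Longest matching prefix is /17 -> next hop R3.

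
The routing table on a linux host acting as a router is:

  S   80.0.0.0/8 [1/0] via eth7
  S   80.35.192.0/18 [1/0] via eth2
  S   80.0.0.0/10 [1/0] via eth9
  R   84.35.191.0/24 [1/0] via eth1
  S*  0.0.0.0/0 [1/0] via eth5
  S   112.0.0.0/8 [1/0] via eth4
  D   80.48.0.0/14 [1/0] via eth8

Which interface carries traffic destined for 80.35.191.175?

eth9

Routes whose prefix contains 80.35.191.175:
  0.0.0.0/0 (default, matches everything) -> eth5
  80.0.0.0/8 (80.0.0.0 - 80.255.255.255) -> eth7
  80.0.0.0/10 (80.0.0.0 - 80.63.255.255) -> eth9
More-specific entries that do NOT match:
  84.35.191.0/24 (84.35.191.0 - 84.35.191.255) does not contain 80.35.191.175
  80.35.192.0/18 (80.35.192.0 - 80.35.255.255) does not contain 80.35.191.175
  80.48.0.0/14 (80.48.0.0 - 80.51.255.255) does not contain 80.35.191.175
Longest matching prefix is /10 -> interface eth9.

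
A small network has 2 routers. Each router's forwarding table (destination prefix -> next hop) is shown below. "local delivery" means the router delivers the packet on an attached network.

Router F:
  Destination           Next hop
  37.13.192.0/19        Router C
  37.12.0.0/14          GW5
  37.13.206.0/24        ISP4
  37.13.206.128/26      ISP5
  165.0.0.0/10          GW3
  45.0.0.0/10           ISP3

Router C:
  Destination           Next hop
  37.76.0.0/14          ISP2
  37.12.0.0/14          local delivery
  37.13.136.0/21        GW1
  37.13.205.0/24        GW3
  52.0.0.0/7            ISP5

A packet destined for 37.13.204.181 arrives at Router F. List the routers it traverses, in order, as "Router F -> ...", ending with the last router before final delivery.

At Router F: longest match for 37.13.204.181 is 37.13.192.0/19 -> Router C
At Router C: longest match for 37.13.204.181 is 37.12.0.0/14 -> local delivery

Router F -> Router C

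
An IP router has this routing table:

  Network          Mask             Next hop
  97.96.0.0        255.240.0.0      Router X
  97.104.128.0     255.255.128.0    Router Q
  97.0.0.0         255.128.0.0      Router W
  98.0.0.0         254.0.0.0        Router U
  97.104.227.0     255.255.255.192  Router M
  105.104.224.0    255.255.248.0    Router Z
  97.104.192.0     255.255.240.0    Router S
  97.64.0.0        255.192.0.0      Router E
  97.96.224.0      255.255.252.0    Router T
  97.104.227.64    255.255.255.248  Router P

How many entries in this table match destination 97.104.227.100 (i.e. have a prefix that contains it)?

Prefixes containing 97.104.227.100:
  97.0.0.0/9 (97.0.0.0 - 97.127.255.255)
  97.64.0.0/10 (97.64.0.0 - 97.127.255.255)
  97.96.0.0/12 (97.96.0.0 - 97.111.255.255)
  97.104.128.0/17 (97.104.128.0 - 97.104.255.255)
Total matching entries: 4.

4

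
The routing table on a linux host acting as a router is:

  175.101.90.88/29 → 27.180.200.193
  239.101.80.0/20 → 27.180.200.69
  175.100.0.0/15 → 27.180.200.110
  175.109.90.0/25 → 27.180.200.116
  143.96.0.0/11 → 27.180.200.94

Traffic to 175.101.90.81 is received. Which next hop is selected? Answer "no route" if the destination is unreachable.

27.180.200.110

Routes whose prefix contains 175.101.90.81:
  175.100.0.0/15 (175.100.0.0 - 175.101.255.255) -> 27.180.200.110
More-specific entries that do NOT match:
  175.101.90.88/29 (175.101.90.88 - 175.101.90.95) does not contain 175.101.90.81
  175.109.90.0/25 (175.109.90.0 - 175.109.90.127) does not contain 175.101.90.81
  239.101.80.0/20 (239.101.80.0 - 239.101.95.255) does not contain 175.101.90.81
Longest matching prefix is /15 -> next hop 27.180.200.110.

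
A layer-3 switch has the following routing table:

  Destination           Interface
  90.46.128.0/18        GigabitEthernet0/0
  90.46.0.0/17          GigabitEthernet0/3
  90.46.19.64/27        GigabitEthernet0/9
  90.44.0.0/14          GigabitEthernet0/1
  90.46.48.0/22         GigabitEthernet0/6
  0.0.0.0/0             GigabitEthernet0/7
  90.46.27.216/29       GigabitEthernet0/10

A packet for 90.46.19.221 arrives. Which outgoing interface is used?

Routes whose prefix contains 90.46.19.221:
  0.0.0.0/0 (default, matches everything) -> GigabitEthernet0/7
  90.44.0.0/14 (90.44.0.0 - 90.47.255.255) -> GigabitEthernet0/1
  90.46.0.0/17 (90.46.0.0 - 90.46.127.255) -> GigabitEthernet0/3
More-specific entries that do NOT match:
  90.46.27.216/29 (90.46.27.216 - 90.46.27.223) does not contain 90.46.19.221
  90.46.19.64/27 (90.46.19.64 - 90.46.19.95) does not contain 90.46.19.221
  90.46.48.0/22 (90.46.48.0 - 90.46.51.255) does not contain 90.46.19.221
  90.46.128.0/18 (90.46.128.0 - 90.46.191.255) does not contain 90.46.19.221
Longest matching prefix is /17 -> interface GigabitEthernet0/3.

GigabitEthernet0/3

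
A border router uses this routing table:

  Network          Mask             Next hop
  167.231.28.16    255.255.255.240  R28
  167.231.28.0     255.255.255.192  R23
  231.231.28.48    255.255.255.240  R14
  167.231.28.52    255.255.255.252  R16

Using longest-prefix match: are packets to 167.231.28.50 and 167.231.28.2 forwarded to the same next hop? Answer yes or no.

167.231.28.50: longest match 167.231.28.0/26 -> R23
167.231.28.2: longest match 167.231.28.0/26 -> R23

yes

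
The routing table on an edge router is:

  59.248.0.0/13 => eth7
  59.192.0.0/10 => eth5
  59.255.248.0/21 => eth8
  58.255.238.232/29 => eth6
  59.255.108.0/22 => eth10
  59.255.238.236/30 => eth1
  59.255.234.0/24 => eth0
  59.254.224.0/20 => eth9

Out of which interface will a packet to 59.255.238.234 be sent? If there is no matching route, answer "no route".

eth7

Routes whose prefix contains 59.255.238.234:
  59.192.0.0/10 (59.192.0.0 - 59.255.255.255) -> eth5
  59.248.0.0/13 (59.248.0.0 - 59.255.255.255) -> eth7
More-specific entries that do NOT match:
  59.255.238.236/30 (59.255.238.236 - 59.255.238.239) does not contain 59.255.238.234
  58.255.238.232/29 (58.255.238.232 - 58.255.238.239) does not contain 59.255.238.234
  59.255.234.0/24 (59.255.234.0 - 59.255.234.255) does not contain 59.255.238.234
  59.255.108.0/22 (59.255.108.0 - 59.255.111.255) does not contain 59.255.238.234
  59.255.248.0/21 (59.255.248.0 - 59.255.255.255) does not contain 59.255.238.234
  59.254.224.0/20 (59.254.224.0 - 59.254.239.255) does not contain 59.255.238.234
Longest matching prefix is /13 -> interface eth7.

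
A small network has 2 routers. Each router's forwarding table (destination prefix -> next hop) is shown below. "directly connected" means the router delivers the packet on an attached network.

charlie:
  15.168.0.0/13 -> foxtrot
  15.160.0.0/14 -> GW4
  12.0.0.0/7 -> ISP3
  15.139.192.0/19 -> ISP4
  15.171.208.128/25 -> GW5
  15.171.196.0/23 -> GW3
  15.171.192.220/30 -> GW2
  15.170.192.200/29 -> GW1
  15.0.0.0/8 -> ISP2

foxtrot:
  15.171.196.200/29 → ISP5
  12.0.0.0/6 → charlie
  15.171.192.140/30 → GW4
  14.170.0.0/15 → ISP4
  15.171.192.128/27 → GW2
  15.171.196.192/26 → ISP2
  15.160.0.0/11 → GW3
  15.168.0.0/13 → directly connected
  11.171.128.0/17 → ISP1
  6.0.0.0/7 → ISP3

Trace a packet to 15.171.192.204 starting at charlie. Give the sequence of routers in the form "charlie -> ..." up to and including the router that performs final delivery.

charlie -> foxtrot

At charlie: longest match for 15.171.192.204 is 15.168.0.0/13 -> foxtrot
At foxtrot: longest match for 15.171.192.204 is 15.168.0.0/13 -> directly connected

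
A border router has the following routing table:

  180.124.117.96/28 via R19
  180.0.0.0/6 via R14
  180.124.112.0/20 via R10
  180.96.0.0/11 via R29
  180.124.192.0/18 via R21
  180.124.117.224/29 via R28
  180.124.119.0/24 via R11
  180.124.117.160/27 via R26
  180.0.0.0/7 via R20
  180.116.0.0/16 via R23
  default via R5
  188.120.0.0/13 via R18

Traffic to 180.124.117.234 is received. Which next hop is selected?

Routes whose prefix contains 180.124.117.234:
  0.0.0.0/0 (default, matches everything) -> R5
  180.0.0.0/6 (180.0.0.0 - 183.255.255.255) -> R14
  180.0.0.0/7 (180.0.0.0 - 181.255.255.255) -> R20
  180.96.0.0/11 (180.96.0.0 - 180.127.255.255) -> R29
  180.124.112.0/20 (180.124.112.0 - 180.124.127.255) -> R10
More-specific entries that do NOT match:
  180.124.117.224/29 (180.124.117.224 - 180.124.117.231) does not contain 180.124.117.234
  180.124.117.96/28 (180.124.117.96 - 180.124.117.111) does not contain 180.124.117.234
  180.124.117.160/27 (180.124.117.160 - 180.124.117.191) does not contain 180.124.117.234
  180.124.119.0/24 (180.124.119.0 - 180.124.119.255) does not contain 180.124.117.234
Longest matching prefix is /20 -> next hop R10.

R10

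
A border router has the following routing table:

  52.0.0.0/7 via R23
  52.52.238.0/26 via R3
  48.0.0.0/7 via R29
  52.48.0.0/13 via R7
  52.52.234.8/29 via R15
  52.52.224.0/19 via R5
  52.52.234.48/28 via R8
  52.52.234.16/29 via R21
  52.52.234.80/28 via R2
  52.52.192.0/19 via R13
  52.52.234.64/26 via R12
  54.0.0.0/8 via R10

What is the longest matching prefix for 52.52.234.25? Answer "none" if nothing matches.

Entries matching 52.52.234.25:
  52.0.0.0/7 (52.0.0.0 - 53.255.255.255)
  52.48.0.0/13 (52.48.0.0 - 52.55.255.255)
  52.52.224.0/19 (52.52.224.0 - 52.52.255.255)
Most specific is 52.52.224.0/19.

52.52.224.0/19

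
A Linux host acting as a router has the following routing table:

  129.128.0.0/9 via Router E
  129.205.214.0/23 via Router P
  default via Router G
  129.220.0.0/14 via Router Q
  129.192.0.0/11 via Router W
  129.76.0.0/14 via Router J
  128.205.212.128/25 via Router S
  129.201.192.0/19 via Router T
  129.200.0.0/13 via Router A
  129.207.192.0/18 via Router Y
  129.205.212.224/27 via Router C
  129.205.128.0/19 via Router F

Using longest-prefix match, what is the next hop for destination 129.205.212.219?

Router A

Routes whose prefix contains 129.205.212.219:
  0.0.0.0/0 (default, matches everything) -> Router G
  129.128.0.0/9 (129.128.0.0 - 129.255.255.255) -> Router E
  129.192.0.0/11 (129.192.0.0 - 129.223.255.255) -> Router W
  129.200.0.0/13 (129.200.0.0 - 129.207.255.255) -> Router A
More-specific entries that do NOT match:
  129.205.212.224/27 (129.205.212.224 - 129.205.212.255) does not contain 129.205.212.219
  128.205.212.128/25 (128.205.212.128 - 128.205.212.255) does not contain 129.205.212.219
  129.205.214.0/23 (129.205.214.0 - 129.205.215.255) does not contain 129.205.212.219
  129.201.192.0/19 (129.201.192.0 - 129.201.223.255) does not contain 129.205.212.219
  129.205.128.0/19 (129.205.128.0 - 129.205.159.255) does not contain 129.205.212.219
  129.207.192.0/18 (129.207.192.0 - 129.207.255.255) does not contain 129.205.212.219
  129.220.0.0/14 (129.220.0.0 - 129.223.255.255) does not contain 129.205.212.219
  129.76.0.0/14 (129.76.0.0 - 129.79.255.255) does not contain 129.205.212.219
Longest matching prefix is /13 -> next hop Router A.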